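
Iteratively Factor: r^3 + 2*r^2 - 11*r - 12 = (r + 4)*(r^2 - 2*r - 3) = (r - 3)*(r + 4)*(r + 1)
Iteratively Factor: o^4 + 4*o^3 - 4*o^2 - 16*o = (o)*(o^3 + 4*o^2 - 4*o - 16) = o*(o - 2)*(o^2 + 6*o + 8) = o*(o - 2)*(o + 4)*(o + 2)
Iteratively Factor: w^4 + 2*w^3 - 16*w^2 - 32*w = (w)*(w^3 + 2*w^2 - 16*w - 32) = w*(w + 2)*(w^2 - 16) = w*(w - 4)*(w + 2)*(w + 4)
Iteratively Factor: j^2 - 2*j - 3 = (j + 1)*(j - 3)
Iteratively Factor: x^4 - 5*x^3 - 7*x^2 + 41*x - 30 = (x - 5)*(x^3 - 7*x + 6) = (x - 5)*(x + 3)*(x^2 - 3*x + 2) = (x - 5)*(x - 1)*(x + 3)*(x - 2)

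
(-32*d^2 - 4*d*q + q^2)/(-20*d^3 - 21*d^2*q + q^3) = (-8*d + q)/(-5*d^2 - 4*d*q + q^2)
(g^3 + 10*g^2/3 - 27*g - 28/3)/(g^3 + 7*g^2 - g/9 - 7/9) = 3*(g - 4)/(3*g - 1)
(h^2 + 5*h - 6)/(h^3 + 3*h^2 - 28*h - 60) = (h - 1)/(h^2 - 3*h - 10)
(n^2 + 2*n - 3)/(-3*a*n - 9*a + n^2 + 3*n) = (1 - n)/(3*a - n)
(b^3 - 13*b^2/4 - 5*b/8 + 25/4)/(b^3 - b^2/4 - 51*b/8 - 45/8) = (2*b^2 - 9*b + 10)/(2*b^2 - 3*b - 9)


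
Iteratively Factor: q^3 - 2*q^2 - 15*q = (q + 3)*(q^2 - 5*q) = (q - 5)*(q + 3)*(q)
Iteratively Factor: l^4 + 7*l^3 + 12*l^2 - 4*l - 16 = (l + 2)*(l^3 + 5*l^2 + 2*l - 8) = (l - 1)*(l + 2)*(l^2 + 6*l + 8) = (l - 1)*(l + 2)*(l + 4)*(l + 2)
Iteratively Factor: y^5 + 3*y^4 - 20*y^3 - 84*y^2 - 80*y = (y + 2)*(y^4 + y^3 - 22*y^2 - 40*y) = y*(y + 2)*(y^3 + y^2 - 22*y - 40) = y*(y + 2)*(y + 4)*(y^2 - 3*y - 10) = y*(y - 5)*(y + 2)*(y + 4)*(y + 2)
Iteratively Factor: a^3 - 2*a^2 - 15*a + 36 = (a - 3)*(a^2 + a - 12) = (a - 3)^2*(a + 4)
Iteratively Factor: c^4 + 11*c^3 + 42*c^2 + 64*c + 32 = (c + 2)*(c^3 + 9*c^2 + 24*c + 16) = (c + 2)*(c + 4)*(c^2 + 5*c + 4) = (c + 2)*(c + 4)^2*(c + 1)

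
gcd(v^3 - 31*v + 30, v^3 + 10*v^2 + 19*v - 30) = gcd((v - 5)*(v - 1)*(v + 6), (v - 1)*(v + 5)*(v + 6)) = v^2 + 5*v - 6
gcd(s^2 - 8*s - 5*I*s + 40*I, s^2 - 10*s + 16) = s - 8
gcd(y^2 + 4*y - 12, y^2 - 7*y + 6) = 1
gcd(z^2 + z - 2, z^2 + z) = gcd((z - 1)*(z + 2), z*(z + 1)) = 1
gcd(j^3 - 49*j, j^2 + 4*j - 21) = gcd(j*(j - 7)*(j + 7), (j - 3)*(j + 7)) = j + 7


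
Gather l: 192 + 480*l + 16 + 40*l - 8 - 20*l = 500*l + 200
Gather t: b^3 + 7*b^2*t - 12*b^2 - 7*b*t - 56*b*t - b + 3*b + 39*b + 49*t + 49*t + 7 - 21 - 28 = b^3 - 12*b^2 + 41*b + t*(7*b^2 - 63*b + 98) - 42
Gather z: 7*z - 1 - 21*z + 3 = 2 - 14*z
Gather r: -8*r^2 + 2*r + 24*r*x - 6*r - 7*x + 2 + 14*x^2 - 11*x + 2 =-8*r^2 + r*(24*x - 4) + 14*x^2 - 18*x + 4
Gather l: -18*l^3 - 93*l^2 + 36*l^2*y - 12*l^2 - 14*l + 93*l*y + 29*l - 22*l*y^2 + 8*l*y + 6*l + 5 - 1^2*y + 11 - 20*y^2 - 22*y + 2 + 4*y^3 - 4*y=-18*l^3 + l^2*(36*y - 105) + l*(-22*y^2 + 101*y + 21) + 4*y^3 - 20*y^2 - 27*y + 18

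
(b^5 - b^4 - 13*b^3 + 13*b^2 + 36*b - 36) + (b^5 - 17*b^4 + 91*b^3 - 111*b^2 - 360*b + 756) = 2*b^5 - 18*b^4 + 78*b^3 - 98*b^2 - 324*b + 720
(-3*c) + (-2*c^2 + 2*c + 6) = -2*c^2 - c + 6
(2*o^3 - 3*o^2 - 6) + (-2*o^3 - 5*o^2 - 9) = -8*o^2 - 15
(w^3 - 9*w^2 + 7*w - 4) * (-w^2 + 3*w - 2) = -w^5 + 12*w^4 - 36*w^3 + 43*w^2 - 26*w + 8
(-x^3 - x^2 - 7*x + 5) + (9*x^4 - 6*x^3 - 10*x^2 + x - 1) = 9*x^4 - 7*x^3 - 11*x^2 - 6*x + 4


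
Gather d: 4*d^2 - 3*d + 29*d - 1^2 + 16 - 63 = 4*d^2 + 26*d - 48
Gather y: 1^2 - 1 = 0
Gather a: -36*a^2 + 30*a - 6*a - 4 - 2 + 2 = -36*a^2 + 24*a - 4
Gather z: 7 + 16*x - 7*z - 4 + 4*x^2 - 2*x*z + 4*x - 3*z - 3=4*x^2 + 20*x + z*(-2*x - 10)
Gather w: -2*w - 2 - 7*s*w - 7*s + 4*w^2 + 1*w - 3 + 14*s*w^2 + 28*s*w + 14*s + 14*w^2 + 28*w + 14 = 7*s + w^2*(14*s + 18) + w*(21*s + 27) + 9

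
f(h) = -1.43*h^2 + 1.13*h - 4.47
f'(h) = 1.13 - 2.86*h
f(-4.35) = -36.44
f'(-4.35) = 13.57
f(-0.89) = -6.61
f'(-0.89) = 3.68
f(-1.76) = -10.89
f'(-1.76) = 6.16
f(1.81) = -7.11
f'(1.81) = -4.05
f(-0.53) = -5.47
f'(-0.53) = 2.65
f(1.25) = -5.29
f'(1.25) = -2.44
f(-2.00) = -12.45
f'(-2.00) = 6.85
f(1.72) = -6.76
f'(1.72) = -3.79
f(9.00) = -110.13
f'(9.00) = -24.61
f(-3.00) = -20.73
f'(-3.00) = 9.71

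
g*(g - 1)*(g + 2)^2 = g^4 + 3*g^3 - 4*g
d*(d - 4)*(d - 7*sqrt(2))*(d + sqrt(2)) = d^4 - 6*sqrt(2)*d^3 - 4*d^3 - 14*d^2 + 24*sqrt(2)*d^2 + 56*d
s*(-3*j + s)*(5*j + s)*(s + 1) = -15*j^2*s^2 - 15*j^2*s + 2*j*s^3 + 2*j*s^2 + s^4 + s^3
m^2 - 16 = (m - 4)*(m + 4)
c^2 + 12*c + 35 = (c + 5)*(c + 7)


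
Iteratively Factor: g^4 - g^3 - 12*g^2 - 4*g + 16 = (g - 1)*(g^3 - 12*g - 16) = (g - 1)*(g + 2)*(g^2 - 2*g - 8) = (g - 4)*(g - 1)*(g + 2)*(g + 2)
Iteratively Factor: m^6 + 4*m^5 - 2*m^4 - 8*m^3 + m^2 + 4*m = (m - 1)*(m^5 + 5*m^4 + 3*m^3 - 5*m^2 - 4*m) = m*(m - 1)*(m^4 + 5*m^3 + 3*m^2 - 5*m - 4) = m*(m - 1)*(m + 1)*(m^3 + 4*m^2 - m - 4) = m*(m - 1)*(m + 1)*(m + 4)*(m^2 - 1) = m*(m - 1)*(m + 1)^2*(m + 4)*(m - 1)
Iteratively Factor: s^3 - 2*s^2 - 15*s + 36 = (s - 3)*(s^2 + s - 12) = (s - 3)*(s + 4)*(s - 3)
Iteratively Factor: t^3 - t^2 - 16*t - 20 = (t - 5)*(t^2 + 4*t + 4) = (t - 5)*(t + 2)*(t + 2)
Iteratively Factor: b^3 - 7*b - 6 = (b + 2)*(b^2 - 2*b - 3) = (b - 3)*(b + 2)*(b + 1)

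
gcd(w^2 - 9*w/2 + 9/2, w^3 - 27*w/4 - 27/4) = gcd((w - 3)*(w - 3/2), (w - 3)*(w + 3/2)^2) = w - 3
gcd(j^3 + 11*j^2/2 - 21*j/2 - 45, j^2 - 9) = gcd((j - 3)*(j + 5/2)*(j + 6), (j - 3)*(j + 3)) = j - 3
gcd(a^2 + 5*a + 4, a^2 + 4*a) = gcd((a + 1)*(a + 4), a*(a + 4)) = a + 4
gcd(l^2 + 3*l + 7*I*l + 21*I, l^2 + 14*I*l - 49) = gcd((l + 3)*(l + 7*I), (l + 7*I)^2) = l + 7*I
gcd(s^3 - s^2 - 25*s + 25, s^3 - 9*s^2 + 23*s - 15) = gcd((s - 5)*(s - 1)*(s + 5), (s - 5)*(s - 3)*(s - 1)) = s^2 - 6*s + 5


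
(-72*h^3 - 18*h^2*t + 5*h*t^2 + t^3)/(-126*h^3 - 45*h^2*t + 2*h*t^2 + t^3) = (-4*h + t)/(-7*h + t)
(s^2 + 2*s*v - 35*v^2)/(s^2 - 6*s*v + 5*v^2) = (s + 7*v)/(s - v)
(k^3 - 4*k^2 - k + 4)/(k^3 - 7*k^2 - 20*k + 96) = (k^3 - 4*k^2 - k + 4)/(k^3 - 7*k^2 - 20*k + 96)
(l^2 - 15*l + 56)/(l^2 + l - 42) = (l^2 - 15*l + 56)/(l^2 + l - 42)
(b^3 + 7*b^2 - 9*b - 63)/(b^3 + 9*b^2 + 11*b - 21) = (b - 3)/(b - 1)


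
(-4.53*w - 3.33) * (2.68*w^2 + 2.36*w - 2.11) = -12.1404*w^3 - 19.6152*w^2 + 1.6995*w + 7.0263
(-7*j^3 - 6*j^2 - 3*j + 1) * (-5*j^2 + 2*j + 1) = 35*j^5 + 16*j^4 - 4*j^3 - 17*j^2 - j + 1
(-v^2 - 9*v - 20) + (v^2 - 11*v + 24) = 4 - 20*v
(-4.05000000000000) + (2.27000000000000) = -1.78000000000000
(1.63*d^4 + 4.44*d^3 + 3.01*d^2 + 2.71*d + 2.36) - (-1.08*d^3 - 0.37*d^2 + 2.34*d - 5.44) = 1.63*d^4 + 5.52*d^3 + 3.38*d^2 + 0.37*d + 7.8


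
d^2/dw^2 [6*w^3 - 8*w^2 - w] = 36*w - 16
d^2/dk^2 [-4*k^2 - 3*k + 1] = -8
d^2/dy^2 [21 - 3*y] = 0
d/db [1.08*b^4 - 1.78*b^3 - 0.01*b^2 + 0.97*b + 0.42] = 4.32*b^3 - 5.34*b^2 - 0.02*b + 0.97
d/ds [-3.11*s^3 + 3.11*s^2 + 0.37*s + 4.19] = -9.33*s^2 + 6.22*s + 0.37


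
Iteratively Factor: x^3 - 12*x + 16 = (x - 2)*(x^2 + 2*x - 8) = (x - 2)*(x + 4)*(x - 2)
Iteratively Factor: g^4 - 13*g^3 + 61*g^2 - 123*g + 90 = (g - 3)*(g^3 - 10*g^2 + 31*g - 30) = (g - 5)*(g - 3)*(g^2 - 5*g + 6) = (g - 5)*(g - 3)*(g - 2)*(g - 3)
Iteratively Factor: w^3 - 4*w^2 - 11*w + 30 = (w + 3)*(w^2 - 7*w + 10) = (w - 2)*(w + 3)*(w - 5)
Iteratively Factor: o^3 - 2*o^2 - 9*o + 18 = (o + 3)*(o^2 - 5*o + 6) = (o - 2)*(o + 3)*(o - 3)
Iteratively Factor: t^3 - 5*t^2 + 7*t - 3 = (t - 1)*(t^2 - 4*t + 3) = (t - 3)*(t - 1)*(t - 1)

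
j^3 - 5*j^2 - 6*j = j*(j - 6)*(j + 1)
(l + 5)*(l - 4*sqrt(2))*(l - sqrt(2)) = l^3 - 5*sqrt(2)*l^2 + 5*l^2 - 25*sqrt(2)*l + 8*l + 40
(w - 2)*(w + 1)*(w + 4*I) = w^3 - w^2 + 4*I*w^2 - 2*w - 4*I*w - 8*I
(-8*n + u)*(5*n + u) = -40*n^2 - 3*n*u + u^2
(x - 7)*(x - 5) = x^2 - 12*x + 35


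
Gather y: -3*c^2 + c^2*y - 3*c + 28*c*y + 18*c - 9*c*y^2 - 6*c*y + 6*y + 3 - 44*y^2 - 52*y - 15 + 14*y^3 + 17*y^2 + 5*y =-3*c^2 + 15*c + 14*y^3 + y^2*(-9*c - 27) + y*(c^2 + 22*c - 41) - 12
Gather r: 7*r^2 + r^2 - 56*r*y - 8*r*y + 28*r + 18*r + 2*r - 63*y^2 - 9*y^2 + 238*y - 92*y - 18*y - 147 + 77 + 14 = 8*r^2 + r*(48 - 64*y) - 72*y^2 + 128*y - 56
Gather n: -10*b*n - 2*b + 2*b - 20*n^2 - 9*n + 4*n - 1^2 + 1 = -20*n^2 + n*(-10*b - 5)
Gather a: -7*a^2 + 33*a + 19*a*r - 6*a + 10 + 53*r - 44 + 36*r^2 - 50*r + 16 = -7*a^2 + a*(19*r + 27) + 36*r^2 + 3*r - 18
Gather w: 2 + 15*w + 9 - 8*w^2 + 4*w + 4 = -8*w^2 + 19*w + 15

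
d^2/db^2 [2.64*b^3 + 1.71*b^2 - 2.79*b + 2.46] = 15.84*b + 3.42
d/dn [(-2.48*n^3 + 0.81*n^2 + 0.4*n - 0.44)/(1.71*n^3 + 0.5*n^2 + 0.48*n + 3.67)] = (1.77635683940025e-15*n^5 - 2.6251*n^4 - 3.7488*n^3 - 24.8588*n^2 + 6.3854*n + 1.6792)/(2.9241*n^6 + 1.71*n^5 + 1.8916*n^4 + 13.0314*n^3 + 3.9004*n^2 + 3.5232*n + 13.4689)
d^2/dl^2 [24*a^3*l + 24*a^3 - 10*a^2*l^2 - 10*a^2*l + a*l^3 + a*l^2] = 2*a*(-10*a + 3*l + 1)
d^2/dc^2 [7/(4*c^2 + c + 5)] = 14*(-16*c^2 - 4*c + (8*c + 1)^2 - 20)/(4*c^2 + c + 5)^3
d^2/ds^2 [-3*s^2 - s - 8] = -6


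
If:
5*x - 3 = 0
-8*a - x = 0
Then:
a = -3/40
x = 3/5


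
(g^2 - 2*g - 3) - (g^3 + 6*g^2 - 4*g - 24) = -g^3 - 5*g^2 + 2*g + 21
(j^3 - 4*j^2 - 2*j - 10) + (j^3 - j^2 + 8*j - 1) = 2*j^3 - 5*j^2 + 6*j - 11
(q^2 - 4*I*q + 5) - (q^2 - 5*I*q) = I*q + 5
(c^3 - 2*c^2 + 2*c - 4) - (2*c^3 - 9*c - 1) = -c^3 - 2*c^2 + 11*c - 3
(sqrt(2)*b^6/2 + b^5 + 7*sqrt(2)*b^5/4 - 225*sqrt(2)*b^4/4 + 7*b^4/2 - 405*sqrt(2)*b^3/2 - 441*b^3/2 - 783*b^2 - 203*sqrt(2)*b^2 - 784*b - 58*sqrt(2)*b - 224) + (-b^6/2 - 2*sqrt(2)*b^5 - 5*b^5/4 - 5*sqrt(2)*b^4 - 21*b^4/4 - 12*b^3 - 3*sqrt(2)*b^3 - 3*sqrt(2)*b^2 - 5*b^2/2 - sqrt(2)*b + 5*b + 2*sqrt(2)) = -b^6/2 + sqrt(2)*b^6/2 - sqrt(2)*b^5/4 - b^5/4 - 245*sqrt(2)*b^4/4 - 7*b^4/4 - 411*sqrt(2)*b^3/2 - 465*b^3/2 - 1571*b^2/2 - 206*sqrt(2)*b^2 - 779*b - 59*sqrt(2)*b - 224 + 2*sqrt(2)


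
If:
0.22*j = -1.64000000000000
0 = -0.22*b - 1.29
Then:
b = -5.86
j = -7.45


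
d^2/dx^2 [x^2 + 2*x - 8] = 2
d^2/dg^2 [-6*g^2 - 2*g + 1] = -12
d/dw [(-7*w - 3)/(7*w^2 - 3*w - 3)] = (49*w^2 + 42*w + 12)/(49*w^4 - 42*w^3 - 33*w^2 + 18*w + 9)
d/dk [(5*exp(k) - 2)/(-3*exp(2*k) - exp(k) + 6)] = ((5*exp(k) - 2)*(6*exp(k) + 1) - 15*exp(2*k) - 5*exp(k) + 30)*exp(k)/(3*exp(2*k) + exp(k) - 6)^2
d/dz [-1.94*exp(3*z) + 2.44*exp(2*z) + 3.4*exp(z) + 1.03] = (-5.82*exp(2*z) + 4.88*exp(z) + 3.4)*exp(z)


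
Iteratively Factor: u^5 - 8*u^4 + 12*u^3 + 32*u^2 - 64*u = (u)*(u^4 - 8*u^3 + 12*u^2 + 32*u - 64) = u*(u - 4)*(u^3 - 4*u^2 - 4*u + 16) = u*(u - 4)*(u - 2)*(u^2 - 2*u - 8) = u*(u - 4)*(u - 2)*(u + 2)*(u - 4)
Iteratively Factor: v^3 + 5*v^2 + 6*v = (v + 2)*(v^2 + 3*v) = (v + 2)*(v + 3)*(v)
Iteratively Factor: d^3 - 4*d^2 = (d - 4)*(d^2) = d*(d - 4)*(d)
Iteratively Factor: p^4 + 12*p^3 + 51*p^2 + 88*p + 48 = (p + 1)*(p^3 + 11*p^2 + 40*p + 48) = (p + 1)*(p + 4)*(p^2 + 7*p + 12) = (p + 1)*(p + 3)*(p + 4)*(p + 4)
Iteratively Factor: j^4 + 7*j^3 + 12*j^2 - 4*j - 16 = (j - 1)*(j^3 + 8*j^2 + 20*j + 16) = (j - 1)*(j + 2)*(j^2 + 6*j + 8) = (j - 1)*(j + 2)^2*(j + 4)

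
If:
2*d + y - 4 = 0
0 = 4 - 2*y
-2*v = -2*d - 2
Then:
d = 1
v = 2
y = 2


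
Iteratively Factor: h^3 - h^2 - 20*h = (h - 5)*(h^2 + 4*h) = h*(h - 5)*(h + 4)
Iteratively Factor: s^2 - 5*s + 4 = (s - 4)*(s - 1)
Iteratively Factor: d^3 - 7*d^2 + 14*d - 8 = (d - 2)*(d^2 - 5*d + 4) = (d - 4)*(d - 2)*(d - 1)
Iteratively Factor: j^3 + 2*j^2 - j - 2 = (j + 1)*(j^2 + j - 2) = (j - 1)*(j + 1)*(j + 2)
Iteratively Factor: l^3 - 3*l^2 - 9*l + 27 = (l + 3)*(l^2 - 6*l + 9) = (l - 3)*(l + 3)*(l - 3)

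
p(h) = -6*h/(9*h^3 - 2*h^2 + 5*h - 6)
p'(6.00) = 0.01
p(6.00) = -0.02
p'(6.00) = 0.01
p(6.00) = -0.02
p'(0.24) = 1.60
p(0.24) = 0.30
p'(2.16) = 0.14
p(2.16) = -0.15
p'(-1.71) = -0.13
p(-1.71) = -0.16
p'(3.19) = 0.04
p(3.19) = -0.07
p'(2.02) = 0.18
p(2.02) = -0.17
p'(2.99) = 0.05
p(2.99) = -0.08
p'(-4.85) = -0.01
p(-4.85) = -0.03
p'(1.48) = 0.52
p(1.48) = -0.34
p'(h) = -6*h*(-27*h^2 + 4*h - 5)/(9*h^3 - 2*h^2 + 5*h - 6)^2 - 6/(9*h^3 - 2*h^2 + 5*h - 6)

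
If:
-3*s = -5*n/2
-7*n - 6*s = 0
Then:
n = 0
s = 0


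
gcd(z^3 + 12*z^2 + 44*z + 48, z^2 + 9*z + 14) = z + 2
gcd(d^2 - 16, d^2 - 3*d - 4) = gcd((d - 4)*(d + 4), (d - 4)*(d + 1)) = d - 4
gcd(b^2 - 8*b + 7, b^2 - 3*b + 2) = b - 1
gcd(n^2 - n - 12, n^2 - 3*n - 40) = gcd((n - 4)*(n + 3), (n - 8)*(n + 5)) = 1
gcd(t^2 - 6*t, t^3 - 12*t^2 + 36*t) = t^2 - 6*t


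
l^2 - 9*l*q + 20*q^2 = (l - 5*q)*(l - 4*q)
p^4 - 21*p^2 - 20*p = p*(p - 5)*(p + 1)*(p + 4)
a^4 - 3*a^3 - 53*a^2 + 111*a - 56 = (a - 8)*(a - 1)^2*(a + 7)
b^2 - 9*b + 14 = (b - 7)*(b - 2)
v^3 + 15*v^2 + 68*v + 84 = (v + 2)*(v + 6)*(v + 7)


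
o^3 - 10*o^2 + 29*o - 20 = (o - 5)*(o - 4)*(o - 1)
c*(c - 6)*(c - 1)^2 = c^4 - 8*c^3 + 13*c^2 - 6*c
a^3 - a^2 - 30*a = a*(a - 6)*(a + 5)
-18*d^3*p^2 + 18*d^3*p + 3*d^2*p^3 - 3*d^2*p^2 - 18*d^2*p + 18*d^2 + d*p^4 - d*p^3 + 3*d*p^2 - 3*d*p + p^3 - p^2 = (-3*d + p)*(6*d + p)*(p - 1)*(d*p + 1)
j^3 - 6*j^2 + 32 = (j - 4)^2*(j + 2)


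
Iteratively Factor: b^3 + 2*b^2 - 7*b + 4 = (b + 4)*(b^2 - 2*b + 1) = (b - 1)*(b + 4)*(b - 1)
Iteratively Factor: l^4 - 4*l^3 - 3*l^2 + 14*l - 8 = (l - 1)*(l^3 - 3*l^2 - 6*l + 8) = (l - 1)*(l + 2)*(l^2 - 5*l + 4) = (l - 1)^2*(l + 2)*(l - 4)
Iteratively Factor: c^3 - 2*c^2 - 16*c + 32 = (c - 4)*(c^2 + 2*c - 8) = (c - 4)*(c - 2)*(c + 4)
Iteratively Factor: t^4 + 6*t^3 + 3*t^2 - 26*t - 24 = (t + 4)*(t^3 + 2*t^2 - 5*t - 6) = (t - 2)*(t + 4)*(t^2 + 4*t + 3) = (t - 2)*(t + 1)*(t + 4)*(t + 3)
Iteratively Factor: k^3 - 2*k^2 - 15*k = (k + 3)*(k^2 - 5*k) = (k - 5)*(k + 3)*(k)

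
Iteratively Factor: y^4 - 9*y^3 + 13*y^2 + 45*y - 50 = (y - 5)*(y^3 - 4*y^2 - 7*y + 10) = (y - 5)*(y + 2)*(y^2 - 6*y + 5) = (y - 5)*(y - 1)*(y + 2)*(y - 5)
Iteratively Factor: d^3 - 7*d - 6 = (d - 3)*(d^2 + 3*d + 2) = (d - 3)*(d + 2)*(d + 1)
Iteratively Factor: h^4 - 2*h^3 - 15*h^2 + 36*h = (h - 3)*(h^3 + h^2 - 12*h) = (h - 3)^2*(h^2 + 4*h) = h*(h - 3)^2*(h + 4)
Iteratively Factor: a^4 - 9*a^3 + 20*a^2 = (a - 5)*(a^3 - 4*a^2) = a*(a - 5)*(a^2 - 4*a) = a^2*(a - 5)*(a - 4)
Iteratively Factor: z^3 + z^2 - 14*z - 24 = (z + 3)*(z^2 - 2*z - 8) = (z + 2)*(z + 3)*(z - 4)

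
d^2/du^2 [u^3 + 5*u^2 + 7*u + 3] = 6*u + 10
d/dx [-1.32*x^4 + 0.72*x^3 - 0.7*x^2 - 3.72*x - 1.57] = -5.28*x^3 + 2.16*x^2 - 1.4*x - 3.72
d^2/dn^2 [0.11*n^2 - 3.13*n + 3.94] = 0.220000000000000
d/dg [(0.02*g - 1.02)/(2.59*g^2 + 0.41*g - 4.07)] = (-0.0518*g^2 + 5.2836*g + 0.3368)/(6.7081*g^4 + 2.1238*g^3 - 20.9145*g^2 - 3.3374*g + 16.5649)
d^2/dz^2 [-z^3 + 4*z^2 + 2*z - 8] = 8 - 6*z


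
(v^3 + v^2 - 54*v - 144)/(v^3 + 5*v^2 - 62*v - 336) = (v + 3)/(v + 7)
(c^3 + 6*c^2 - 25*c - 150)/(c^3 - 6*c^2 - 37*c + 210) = (c + 5)/(c - 7)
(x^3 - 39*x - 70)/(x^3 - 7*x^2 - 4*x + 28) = (x + 5)/(x - 2)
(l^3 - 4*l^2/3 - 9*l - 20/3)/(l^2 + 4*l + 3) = (3*l^2 - 7*l - 20)/(3*(l + 3))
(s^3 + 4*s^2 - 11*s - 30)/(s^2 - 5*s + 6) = (s^2 + 7*s + 10)/(s - 2)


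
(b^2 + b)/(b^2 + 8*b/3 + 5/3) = 3*b/(3*b + 5)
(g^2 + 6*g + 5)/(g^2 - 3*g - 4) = (g + 5)/(g - 4)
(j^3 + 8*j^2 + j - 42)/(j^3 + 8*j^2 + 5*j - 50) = (j^2 + 10*j + 21)/(j^2 + 10*j + 25)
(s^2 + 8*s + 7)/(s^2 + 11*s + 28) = (s + 1)/(s + 4)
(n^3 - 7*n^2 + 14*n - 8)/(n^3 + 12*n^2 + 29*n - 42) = (n^2 - 6*n + 8)/(n^2 + 13*n + 42)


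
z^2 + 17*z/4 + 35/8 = (z + 7/4)*(z + 5/2)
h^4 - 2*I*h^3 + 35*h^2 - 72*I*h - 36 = (h - 6*I)*(h - I)^2*(h + 6*I)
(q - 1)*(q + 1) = q^2 - 1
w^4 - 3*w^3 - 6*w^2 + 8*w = w*(w - 4)*(w - 1)*(w + 2)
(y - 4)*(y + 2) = y^2 - 2*y - 8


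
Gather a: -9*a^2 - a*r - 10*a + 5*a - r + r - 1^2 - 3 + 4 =-9*a^2 + a*(-r - 5)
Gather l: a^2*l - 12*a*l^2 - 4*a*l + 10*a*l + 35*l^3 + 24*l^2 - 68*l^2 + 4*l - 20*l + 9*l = 35*l^3 + l^2*(-12*a - 44) + l*(a^2 + 6*a - 7)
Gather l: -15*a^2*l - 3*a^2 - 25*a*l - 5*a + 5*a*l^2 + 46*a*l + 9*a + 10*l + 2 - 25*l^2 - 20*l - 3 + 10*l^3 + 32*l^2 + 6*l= -3*a^2 + 4*a + 10*l^3 + l^2*(5*a + 7) + l*(-15*a^2 + 21*a - 4) - 1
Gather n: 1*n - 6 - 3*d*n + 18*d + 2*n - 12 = 18*d + n*(3 - 3*d) - 18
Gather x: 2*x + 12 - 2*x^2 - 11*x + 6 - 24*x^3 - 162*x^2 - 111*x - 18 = -24*x^3 - 164*x^2 - 120*x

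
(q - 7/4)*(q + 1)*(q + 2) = q^3 + 5*q^2/4 - 13*q/4 - 7/2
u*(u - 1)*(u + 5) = u^3 + 4*u^2 - 5*u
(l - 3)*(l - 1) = l^2 - 4*l + 3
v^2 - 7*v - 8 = (v - 8)*(v + 1)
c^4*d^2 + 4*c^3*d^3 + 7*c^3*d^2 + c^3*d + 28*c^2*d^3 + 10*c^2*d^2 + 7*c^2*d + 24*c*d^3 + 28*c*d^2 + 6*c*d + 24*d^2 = (c + 6)*(c + 4*d)*(c*d + 1)*(c*d + d)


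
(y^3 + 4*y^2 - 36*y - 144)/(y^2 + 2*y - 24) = (y^2 - 2*y - 24)/(y - 4)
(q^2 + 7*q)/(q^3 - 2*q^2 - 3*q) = (q + 7)/(q^2 - 2*q - 3)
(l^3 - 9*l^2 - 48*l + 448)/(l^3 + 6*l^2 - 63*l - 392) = (l - 8)/(l + 7)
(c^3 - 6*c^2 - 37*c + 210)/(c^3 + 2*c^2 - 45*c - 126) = (c - 5)/(c + 3)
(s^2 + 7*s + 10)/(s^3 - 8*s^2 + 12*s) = (s^2 + 7*s + 10)/(s*(s^2 - 8*s + 12))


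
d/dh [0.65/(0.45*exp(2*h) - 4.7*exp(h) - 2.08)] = (3.055 - 0.585*exp(h))*exp(h)/(-0.45*exp(2*h) + 4.7*exp(h) + 2.08)^2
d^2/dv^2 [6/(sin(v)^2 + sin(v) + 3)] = 6*(-4*sin(v)^4 - 3*sin(v)^3 + 17*sin(v)^2 + 9*sin(v) - 4)/(sin(v)^2 + sin(v) + 3)^3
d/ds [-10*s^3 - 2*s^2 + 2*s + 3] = -30*s^2 - 4*s + 2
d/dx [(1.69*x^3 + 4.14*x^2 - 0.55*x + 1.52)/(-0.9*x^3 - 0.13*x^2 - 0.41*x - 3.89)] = (-8.88178419700125e-16*x^5 + 3.5063*x^4 - 2.3758*x^3 - 17.3872*x^2 - 31.814*x + 2.7627)/(0.81*x^6 + 0.234*x^5 + 0.7549*x^4 + 7.1086*x^3 + 1.1795*x^2 + 3.1898*x + 15.1321)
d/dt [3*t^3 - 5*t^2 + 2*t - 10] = 9*t^2 - 10*t + 2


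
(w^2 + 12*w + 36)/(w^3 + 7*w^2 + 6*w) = (w + 6)/(w*(w + 1))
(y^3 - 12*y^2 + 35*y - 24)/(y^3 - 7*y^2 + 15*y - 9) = (y - 8)/(y - 3)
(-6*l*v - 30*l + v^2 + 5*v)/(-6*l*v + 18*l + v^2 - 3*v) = (v + 5)/(v - 3)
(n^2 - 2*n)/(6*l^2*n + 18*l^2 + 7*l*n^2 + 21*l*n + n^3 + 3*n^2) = n*(n - 2)/(6*l^2*n + 18*l^2 + 7*l*n^2 + 21*l*n + n^3 + 3*n^2)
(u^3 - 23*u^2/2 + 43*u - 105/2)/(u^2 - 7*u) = (2*u^3 - 23*u^2 + 86*u - 105)/(2*u*(u - 7))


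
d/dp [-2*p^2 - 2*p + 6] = -4*p - 2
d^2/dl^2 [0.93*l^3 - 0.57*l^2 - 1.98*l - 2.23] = 5.58*l - 1.14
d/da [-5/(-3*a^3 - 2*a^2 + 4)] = 5*a*(-9*a - 4)/(3*a^3 + 2*a^2 - 4)^2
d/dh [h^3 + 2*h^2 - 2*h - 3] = 3*h^2 + 4*h - 2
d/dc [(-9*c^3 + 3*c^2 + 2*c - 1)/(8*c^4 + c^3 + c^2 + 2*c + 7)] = 2*(36*c^6 - 24*c^5 - 30*c^4 - 4*c^3 - 91*c^2 + 22*c + 8)/(64*c^8 + 16*c^7 + 17*c^6 + 34*c^5 + 117*c^4 + 18*c^3 + 18*c^2 + 28*c + 49)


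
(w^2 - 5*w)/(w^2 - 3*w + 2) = w*(w - 5)/(w^2 - 3*w + 2)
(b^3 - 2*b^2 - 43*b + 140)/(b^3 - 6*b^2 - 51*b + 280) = (b - 4)/(b - 8)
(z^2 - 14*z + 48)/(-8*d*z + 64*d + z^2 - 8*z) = (z - 6)/(-8*d + z)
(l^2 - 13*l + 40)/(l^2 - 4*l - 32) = (l - 5)/(l + 4)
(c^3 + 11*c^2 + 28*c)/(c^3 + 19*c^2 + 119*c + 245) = c*(c + 4)/(c^2 + 12*c + 35)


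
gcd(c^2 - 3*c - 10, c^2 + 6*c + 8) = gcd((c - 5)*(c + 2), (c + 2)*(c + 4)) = c + 2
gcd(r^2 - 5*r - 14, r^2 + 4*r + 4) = r + 2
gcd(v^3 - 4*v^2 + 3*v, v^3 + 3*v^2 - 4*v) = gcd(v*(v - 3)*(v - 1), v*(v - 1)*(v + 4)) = v^2 - v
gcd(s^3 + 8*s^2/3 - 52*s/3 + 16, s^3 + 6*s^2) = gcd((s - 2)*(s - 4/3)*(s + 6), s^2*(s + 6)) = s + 6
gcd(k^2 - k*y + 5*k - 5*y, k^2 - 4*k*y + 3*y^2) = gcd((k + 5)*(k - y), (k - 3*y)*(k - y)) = -k + y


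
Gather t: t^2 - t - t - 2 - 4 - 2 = t^2 - 2*t - 8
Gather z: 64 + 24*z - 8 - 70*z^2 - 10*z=-70*z^2 + 14*z + 56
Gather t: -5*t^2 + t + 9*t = -5*t^2 + 10*t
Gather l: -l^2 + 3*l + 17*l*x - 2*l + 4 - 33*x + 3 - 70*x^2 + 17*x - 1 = -l^2 + l*(17*x + 1) - 70*x^2 - 16*x + 6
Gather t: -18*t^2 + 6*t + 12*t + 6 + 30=-18*t^2 + 18*t + 36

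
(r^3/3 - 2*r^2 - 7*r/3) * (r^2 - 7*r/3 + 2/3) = r^5/3 - 25*r^4/9 + 23*r^3/9 + 37*r^2/9 - 14*r/9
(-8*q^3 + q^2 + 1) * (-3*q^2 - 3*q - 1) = 24*q^5 + 21*q^4 + 5*q^3 - 4*q^2 - 3*q - 1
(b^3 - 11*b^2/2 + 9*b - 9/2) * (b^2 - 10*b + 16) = b^5 - 31*b^4/2 + 80*b^3 - 365*b^2/2 + 189*b - 72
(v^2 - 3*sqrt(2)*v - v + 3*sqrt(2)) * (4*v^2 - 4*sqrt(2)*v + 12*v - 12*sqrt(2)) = 4*v^4 - 16*sqrt(2)*v^3 + 8*v^3 - 32*sqrt(2)*v^2 + 12*v^2 + 48*v + 48*sqrt(2)*v - 72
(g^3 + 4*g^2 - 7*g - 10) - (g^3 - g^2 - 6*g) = 5*g^2 - g - 10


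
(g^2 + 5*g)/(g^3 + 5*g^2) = 1/g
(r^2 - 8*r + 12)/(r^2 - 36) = (r - 2)/(r + 6)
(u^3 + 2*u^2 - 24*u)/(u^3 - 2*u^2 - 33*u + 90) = u*(u - 4)/(u^2 - 8*u + 15)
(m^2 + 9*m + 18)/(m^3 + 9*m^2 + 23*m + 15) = (m + 6)/(m^2 + 6*m + 5)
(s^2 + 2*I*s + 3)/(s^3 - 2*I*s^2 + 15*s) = (s - I)/(s*(s - 5*I))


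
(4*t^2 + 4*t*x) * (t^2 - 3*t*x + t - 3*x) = 4*t^4 - 8*t^3*x + 4*t^3 - 12*t^2*x^2 - 8*t^2*x - 12*t*x^2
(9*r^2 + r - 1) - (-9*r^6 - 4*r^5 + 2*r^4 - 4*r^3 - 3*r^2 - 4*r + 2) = 9*r^6 + 4*r^5 - 2*r^4 + 4*r^3 + 12*r^2 + 5*r - 3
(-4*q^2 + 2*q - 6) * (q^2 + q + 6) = -4*q^4 - 2*q^3 - 28*q^2 + 6*q - 36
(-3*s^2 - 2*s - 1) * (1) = -3*s^2 - 2*s - 1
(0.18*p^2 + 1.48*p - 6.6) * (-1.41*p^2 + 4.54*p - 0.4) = -0.2538*p^4 - 1.2696*p^3 + 15.9532*p^2 - 30.556*p + 2.64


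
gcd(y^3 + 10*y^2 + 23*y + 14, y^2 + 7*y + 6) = y + 1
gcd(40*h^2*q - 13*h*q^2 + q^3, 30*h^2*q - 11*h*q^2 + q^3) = -5*h*q + q^2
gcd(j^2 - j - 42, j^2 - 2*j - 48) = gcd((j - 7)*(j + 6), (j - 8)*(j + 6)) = j + 6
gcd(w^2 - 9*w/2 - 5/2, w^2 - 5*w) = w - 5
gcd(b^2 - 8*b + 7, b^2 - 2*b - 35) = b - 7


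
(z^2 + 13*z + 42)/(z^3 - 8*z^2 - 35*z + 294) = (z + 7)/(z^2 - 14*z + 49)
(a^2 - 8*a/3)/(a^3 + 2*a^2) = (a - 8/3)/(a*(a + 2))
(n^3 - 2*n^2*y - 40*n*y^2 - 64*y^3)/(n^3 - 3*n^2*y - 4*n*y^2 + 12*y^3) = (n^2 - 4*n*y - 32*y^2)/(n^2 - 5*n*y + 6*y^2)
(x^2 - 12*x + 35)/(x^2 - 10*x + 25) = (x - 7)/(x - 5)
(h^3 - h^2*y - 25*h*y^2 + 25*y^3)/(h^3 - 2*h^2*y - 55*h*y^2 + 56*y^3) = (-h^2 + 25*y^2)/(-h^2 + h*y + 56*y^2)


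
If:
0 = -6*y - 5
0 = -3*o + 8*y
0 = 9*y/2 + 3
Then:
No Solution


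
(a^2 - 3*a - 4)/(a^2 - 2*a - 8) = (a + 1)/(a + 2)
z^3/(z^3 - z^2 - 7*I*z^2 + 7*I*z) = z^2/(z^2 - z - 7*I*z + 7*I)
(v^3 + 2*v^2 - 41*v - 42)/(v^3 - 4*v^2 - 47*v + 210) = (v + 1)/(v - 5)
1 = 1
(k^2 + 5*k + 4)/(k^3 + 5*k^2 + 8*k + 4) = (k + 4)/(k^2 + 4*k + 4)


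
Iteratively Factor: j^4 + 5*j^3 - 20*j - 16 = (j + 4)*(j^3 + j^2 - 4*j - 4) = (j + 2)*(j + 4)*(j^2 - j - 2) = (j + 1)*(j + 2)*(j + 4)*(j - 2)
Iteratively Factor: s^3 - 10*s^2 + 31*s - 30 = (s - 5)*(s^2 - 5*s + 6) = (s - 5)*(s - 2)*(s - 3)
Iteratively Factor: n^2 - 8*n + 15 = (n - 5)*(n - 3)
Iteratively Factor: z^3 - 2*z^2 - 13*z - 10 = (z + 2)*(z^2 - 4*z - 5) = (z + 1)*(z + 2)*(z - 5)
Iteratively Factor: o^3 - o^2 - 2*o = (o - 2)*(o^2 + o) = o*(o - 2)*(o + 1)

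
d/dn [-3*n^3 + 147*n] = 147 - 9*n^2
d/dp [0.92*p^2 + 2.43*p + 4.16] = 1.84*p + 2.43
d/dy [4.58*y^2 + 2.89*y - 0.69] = 9.16*y + 2.89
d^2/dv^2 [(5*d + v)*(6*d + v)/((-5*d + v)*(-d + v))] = 2*d*(1285*d^3 - 705*d^2*v + 75*d*v^2 + 17*v^3)/(125*d^6 - 450*d^5*v + 615*d^4*v^2 - 396*d^3*v^3 + 123*d^2*v^4 - 18*d*v^5 + v^6)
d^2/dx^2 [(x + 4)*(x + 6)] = 2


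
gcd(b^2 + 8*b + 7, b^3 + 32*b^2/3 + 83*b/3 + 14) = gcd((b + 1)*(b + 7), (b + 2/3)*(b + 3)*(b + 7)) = b + 7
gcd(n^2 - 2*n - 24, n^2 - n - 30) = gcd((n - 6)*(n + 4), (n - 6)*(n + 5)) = n - 6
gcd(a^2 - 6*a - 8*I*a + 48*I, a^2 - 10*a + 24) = a - 6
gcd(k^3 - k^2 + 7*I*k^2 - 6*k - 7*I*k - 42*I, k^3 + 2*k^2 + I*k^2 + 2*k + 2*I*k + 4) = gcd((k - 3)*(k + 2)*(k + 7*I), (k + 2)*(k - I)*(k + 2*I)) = k + 2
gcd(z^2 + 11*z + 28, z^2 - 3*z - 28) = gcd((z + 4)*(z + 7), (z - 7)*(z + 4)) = z + 4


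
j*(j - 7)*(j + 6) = j^3 - j^2 - 42*j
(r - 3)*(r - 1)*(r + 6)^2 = r^4 + 8*r^3 - 9*r^2 - 108*r + 108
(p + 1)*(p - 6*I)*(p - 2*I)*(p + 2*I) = p^4 + p^3 - 6*I*p^3 + 4*p^2 - 6*I*p^2 + 4*p - 24*I*p - 24*I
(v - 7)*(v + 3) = v^2 - 4*v - 21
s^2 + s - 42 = (s - 6)*(s + 7)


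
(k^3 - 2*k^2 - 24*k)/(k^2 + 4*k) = k - 6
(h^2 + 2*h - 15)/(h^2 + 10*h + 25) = (h - 3)/(h + 5)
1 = 1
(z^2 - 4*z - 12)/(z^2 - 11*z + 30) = (z + 2)/(z - 5)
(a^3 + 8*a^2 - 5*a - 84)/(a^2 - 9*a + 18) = (a^2 + 11*a + 28)/(a - 6)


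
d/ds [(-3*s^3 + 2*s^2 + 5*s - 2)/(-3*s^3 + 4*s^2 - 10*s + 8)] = 2*(-3*s^4 + 45*s^3 - 65*s^2 + 24*s + 10)/(9*s^6 - 24*s^5 + 76*s^4 - 128*s^3 + 164*s^2 - 160*s + 64)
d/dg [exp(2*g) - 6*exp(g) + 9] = 2*(exp(g) - 3)*exp(g)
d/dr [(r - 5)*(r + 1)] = 2*r - 4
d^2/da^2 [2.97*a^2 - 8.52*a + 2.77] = 5.94000000000000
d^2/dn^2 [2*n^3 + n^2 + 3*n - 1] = 12*n + 2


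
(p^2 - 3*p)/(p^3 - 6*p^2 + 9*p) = 1/(p - 3)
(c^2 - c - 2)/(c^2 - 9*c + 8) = (c^2 - c - 2)/(c^2 - 9*c + 8)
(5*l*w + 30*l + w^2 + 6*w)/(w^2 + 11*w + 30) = (5*l + w)/(w + 5)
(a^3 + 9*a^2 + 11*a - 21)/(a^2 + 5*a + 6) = (a^2 + 6*a - 7)/(a + 2)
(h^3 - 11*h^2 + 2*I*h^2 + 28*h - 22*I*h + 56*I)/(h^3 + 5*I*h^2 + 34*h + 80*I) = (h^2 - 11*h + 28)/(h^2 + 3*I*h + 40)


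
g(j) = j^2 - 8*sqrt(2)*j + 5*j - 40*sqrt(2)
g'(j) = 2*j - 8*sqrt(2) + 5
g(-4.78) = -3.54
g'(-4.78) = -15.87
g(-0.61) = -52.35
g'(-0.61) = -7.53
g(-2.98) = -28.87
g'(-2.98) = -12.27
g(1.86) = -64.85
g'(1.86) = -2.59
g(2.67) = -66.30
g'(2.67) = -0.97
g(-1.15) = -47.99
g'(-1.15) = -8.61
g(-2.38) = -35.88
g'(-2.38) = -11.07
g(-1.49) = -44.94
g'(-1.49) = -9.29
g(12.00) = 11.67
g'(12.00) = 17.69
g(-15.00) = 263.14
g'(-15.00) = -36.31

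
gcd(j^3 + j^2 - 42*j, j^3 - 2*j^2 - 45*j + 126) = j^2 + j - 42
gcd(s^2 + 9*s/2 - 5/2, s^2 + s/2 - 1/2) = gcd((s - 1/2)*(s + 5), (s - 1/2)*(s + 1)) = s - 1/2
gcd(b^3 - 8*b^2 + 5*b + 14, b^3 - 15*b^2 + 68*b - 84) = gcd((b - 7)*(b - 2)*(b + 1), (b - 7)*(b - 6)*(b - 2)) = b^2 - 9*b + 14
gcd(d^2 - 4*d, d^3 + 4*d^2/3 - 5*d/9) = d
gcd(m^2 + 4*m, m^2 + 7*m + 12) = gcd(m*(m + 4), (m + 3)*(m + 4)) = m + 4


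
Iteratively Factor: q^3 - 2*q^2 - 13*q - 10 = (q + 2)*(q^2 - 4*q - 5) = (q - 5)*(q + 2)*(q + 1)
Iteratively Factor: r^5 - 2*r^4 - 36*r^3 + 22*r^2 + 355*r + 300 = (r - 5)*(r^4 + 3*r^3 - 21*r^2 - 83*r - 60) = (r - 5)*(r + 4)*(r^3 - r^2 - 17*r - 15) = (r - 5)^2*(r + 4)*(r^2 + 4*r + 3) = (r - 5)^2*(r + 1)*(r + 4)*(r + 3)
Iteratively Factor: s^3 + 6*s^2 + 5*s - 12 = (s + 3)*(s^2 + 3*s - 4) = (s - 1)*(s + 3)*(s + 4)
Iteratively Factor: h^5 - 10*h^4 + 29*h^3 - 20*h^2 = (h)*(h^4 - 10*h^3 + 29*h^2 - 20*h) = h*(h - 1)*(h^3 - 9*h^2 + 20*h) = h*(h - 4)*(h - 1)*(h^2 - 5*h) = h*(h - 5)*(h - 4)*(h - 1)*(h)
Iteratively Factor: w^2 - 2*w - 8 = (w + 2)*(w - 4)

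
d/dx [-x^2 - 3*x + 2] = -2*x - 3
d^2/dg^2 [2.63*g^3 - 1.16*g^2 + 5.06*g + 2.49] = 15.78*g - 2.32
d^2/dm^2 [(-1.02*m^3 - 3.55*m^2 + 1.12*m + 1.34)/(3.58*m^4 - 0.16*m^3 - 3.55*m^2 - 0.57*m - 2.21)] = (-26.145456*m^9 - 272.98932*m^8 + 106.673976*m^7 + 214.818236000001*m^6 - 388.311288*m^5 - 956.414376*m^4 + 253.77273*m^3 + 383.926494*m^2 - 69.186456*m - 57.654046)/(45.882712*m^12 - 6.151872*m^11 - 136.219716*m^10 - 9.7195*m^9 + 52.064454*m^8 + 44.967132*m^7 + 125.159603*m^6 - 2.179551*m^5 - 35.768838*m^4 - 29.361171*m^3 - 54.169752*m^2 - 8.351811*m - 10.793861)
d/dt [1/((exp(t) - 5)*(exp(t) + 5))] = -2*exp(2*t)/(exp(4*t) - 50*exp(2*t) + 625)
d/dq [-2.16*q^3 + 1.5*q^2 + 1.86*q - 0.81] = -6.48*q^2 + 3.0*q + 1.86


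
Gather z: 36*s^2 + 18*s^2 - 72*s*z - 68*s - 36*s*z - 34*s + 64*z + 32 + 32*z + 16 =54*s^2 - 102*s + z*(96 - 108*s) + 48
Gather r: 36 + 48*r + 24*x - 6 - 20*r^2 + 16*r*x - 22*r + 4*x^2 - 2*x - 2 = -20*r^2 + r*(16*x + 26) + 4*x^2 + 22*x + 28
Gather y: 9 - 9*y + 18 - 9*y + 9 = 36 - 18*y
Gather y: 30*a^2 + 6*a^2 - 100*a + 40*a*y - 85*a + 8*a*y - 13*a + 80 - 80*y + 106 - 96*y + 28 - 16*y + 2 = 36*a^2 - 198*a + y*(48*a - 192) + 216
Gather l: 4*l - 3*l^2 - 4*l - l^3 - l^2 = -l^3 - 4*l^2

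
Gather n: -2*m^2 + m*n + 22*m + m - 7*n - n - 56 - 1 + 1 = -2*m^2 + 23*m + n*(m - 8) - 56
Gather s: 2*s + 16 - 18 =2*s - 2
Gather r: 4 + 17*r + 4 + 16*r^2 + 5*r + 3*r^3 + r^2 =3*r^3 + 17*r^2 + 22*r + 8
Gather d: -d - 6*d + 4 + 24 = 28 - 7*d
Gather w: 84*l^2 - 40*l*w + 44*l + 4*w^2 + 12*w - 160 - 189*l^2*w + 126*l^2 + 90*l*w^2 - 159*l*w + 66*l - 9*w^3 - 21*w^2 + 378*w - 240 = 210*l^2 + 110*l - 9*w^3 + w^2*(90*l - 17) + w*(-189*l^2 - 199*l + 390) - 400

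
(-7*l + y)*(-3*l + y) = 21*l^2 - 10*l*y + y^2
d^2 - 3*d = d*(d - 3)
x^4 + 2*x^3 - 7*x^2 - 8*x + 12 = (x - 2)*(x - 1)*(x + 2)*(x + 3)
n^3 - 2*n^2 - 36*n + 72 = (n - 6)*(n - 2)*(n + 6)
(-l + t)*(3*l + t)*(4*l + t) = -12*l^3 + 5*l^2*t + 6*l*t^2 + t^3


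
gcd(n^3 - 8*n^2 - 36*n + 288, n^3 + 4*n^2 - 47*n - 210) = n + 6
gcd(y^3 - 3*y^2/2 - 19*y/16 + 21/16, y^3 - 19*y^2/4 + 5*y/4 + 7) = y^2 - 3*y/4 - 7/4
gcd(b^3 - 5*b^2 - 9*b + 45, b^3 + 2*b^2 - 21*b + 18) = b - 3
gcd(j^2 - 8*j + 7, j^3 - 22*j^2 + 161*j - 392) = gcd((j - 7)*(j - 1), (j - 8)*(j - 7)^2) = j - 7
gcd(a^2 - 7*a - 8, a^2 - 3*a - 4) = a + 1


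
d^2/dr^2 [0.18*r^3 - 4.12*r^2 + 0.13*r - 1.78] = 1.08*r - 8.24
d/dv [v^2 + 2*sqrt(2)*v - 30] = 2*v + 2*sqrt(2)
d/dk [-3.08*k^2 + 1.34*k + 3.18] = 1.34 - 6.16*k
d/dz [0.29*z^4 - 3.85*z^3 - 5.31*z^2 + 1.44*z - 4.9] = 1.16*z^3 - 11.55*z^2 - 10.62*z + 1.44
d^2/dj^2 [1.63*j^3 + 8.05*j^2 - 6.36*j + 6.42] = 9.78*j + 16.1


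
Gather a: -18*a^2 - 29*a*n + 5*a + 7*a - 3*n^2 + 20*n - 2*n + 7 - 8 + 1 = -18*a^2 + a*(12 - 29*n) - 3*n^2 + 18*n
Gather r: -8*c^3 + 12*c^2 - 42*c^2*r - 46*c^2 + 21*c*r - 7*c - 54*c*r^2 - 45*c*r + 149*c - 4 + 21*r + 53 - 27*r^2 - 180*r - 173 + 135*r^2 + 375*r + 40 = -8*c^3 - 34*c^2 + 142*c + r^2*(108 - 54*c) + r*(-42*c^2 - 24*c + 216) - 84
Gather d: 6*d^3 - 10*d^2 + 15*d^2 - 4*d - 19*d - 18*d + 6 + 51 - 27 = 6*d^3 + 5*d^2 - 41*d + 30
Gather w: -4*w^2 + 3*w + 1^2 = -4*w^2 + 3*w + 1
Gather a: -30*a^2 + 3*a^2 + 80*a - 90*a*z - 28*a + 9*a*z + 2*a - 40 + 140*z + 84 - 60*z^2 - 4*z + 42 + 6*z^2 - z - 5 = -27*a^2 + a*(54 - 81*z) - 54*z^2 + 135*z + 81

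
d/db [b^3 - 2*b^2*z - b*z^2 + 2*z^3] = 3*b^2 - 4*b*z - z^2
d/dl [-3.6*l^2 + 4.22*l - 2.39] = 4.22 - 7.2*l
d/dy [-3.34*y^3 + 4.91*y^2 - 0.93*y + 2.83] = -10.02*y^2 + 9.82*y - 0.93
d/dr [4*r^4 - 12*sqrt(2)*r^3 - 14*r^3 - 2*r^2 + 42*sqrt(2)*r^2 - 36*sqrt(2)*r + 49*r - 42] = 16*r^3 - 36*sqrt(2)*r^2 - 42*r^2 - 4*r + 84*sqrt(2)*r - 36*sqrt(2) + 49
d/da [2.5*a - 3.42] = 2.50000000000000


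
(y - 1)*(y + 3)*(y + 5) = y^3 + 7*y^2 + 7*y - 15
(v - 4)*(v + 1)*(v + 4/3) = v^3 - 5*v^2/3 - 8*v - 16/3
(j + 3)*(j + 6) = j^2 + 9*j + 18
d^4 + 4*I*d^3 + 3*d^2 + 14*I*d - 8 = (d - 2*I)*(d + I)^2*(d + 4*I)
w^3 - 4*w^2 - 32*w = w*(w - 8)*(w + 4)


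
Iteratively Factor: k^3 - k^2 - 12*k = (k + 3)*(k^2 - 4*k) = (k - 4)*(k + 3)*(k)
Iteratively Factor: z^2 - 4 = (z - 2)*(z + 2)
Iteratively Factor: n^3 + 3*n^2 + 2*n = (n + 2)*(n^2 + n) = (n + 1)*(n + 2)*(n)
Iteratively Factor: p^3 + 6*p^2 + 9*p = (p)*(p^2 + 6*p + 9) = p*(p + 3)*(p + 3)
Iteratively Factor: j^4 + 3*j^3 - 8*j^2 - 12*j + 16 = (j - 2)*(j^3 + 5*j^2 + 2*j - 8) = (j - 2)*(j + 4)*(j^2 + j - 2) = (j - 2)*(j + 2)*(j + 4)*(j - 1)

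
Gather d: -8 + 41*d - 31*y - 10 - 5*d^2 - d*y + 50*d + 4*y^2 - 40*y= -5*d^2 + d*(91 - y) + 4*y^2 - 71*y - 18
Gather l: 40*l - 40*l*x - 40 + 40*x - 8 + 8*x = l*(40 - 40*x) + 48*x - 48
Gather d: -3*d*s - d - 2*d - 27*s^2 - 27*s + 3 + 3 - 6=d*(-3*s - 3) - 27*s^2 - 27*s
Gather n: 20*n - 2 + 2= 20*n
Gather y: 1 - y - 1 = -y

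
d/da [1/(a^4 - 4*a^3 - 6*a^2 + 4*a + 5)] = 4*(-a^3 + 3*a^2 + 3*a - 1)/(a^4 - 4*a^3 - 6*a^2 + 4*a + 5)^2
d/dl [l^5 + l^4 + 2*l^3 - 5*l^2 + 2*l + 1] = 5*l^4 + 4*l^3 + 6*l^2 - 10*l + 2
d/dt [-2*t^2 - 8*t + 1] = -4*t - 8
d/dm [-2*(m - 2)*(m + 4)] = -4*m - 4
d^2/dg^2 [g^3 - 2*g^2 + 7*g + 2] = 6*g - 4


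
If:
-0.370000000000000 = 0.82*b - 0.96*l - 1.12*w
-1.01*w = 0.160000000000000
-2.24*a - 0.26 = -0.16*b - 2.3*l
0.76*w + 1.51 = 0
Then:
No Solution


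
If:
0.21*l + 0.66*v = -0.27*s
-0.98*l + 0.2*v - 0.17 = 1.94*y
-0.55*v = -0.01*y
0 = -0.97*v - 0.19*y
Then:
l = -0.17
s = 0.13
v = 0.00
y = 0.00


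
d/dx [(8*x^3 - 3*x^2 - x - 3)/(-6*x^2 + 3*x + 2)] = (-48*x^4 + 48*x^3 + 33*x^2 - 48*x + 7)/(36*x^4 - 36*x^3 - 15*x^2 + 12*x + 4)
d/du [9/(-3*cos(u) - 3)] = -3*sin(u)/(cos(u) + 1)^2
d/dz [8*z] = 8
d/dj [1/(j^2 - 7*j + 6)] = (7 - 2*j)/(j^2 - 7*j + 6)^2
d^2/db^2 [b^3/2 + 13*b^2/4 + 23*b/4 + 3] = 3*b + 13/2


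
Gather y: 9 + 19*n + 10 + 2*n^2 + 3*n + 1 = 2*n^2 + 22*n + 20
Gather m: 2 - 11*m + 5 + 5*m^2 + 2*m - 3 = 5*m^2 - 9*m + 4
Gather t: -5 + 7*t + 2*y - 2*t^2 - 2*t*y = -2*t^2 + t*(7 - 2*y) + 2*y - 5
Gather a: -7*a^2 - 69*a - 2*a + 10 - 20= -7*a^2 - 71*a - 10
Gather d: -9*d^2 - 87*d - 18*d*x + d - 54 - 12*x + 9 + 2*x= -9*d^2 + d*(-18*x - 86) - 10*x - 45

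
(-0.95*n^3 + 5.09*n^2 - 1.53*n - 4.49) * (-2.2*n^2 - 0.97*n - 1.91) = 2.09*n^5 - 10.2765*n^4 + 0.243200000000001*n^3 + 1.6402*n^2 + 7.2776*n + 8.5759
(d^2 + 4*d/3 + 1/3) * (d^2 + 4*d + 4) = d^4 + 16*d^3/3 + 29*d^2/3 + 20*d/3 + 4/3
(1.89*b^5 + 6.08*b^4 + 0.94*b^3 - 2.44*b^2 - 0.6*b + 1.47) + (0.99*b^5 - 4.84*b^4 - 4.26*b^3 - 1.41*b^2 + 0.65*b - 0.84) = 2.88*b^5 + 1.24*b^4 - 3.32*b^3 - 3.85*b^2 + 0.05*b + 0.63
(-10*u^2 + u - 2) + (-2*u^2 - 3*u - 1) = -12*u^2 - 2*u - 3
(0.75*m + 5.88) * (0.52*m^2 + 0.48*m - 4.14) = 0.39*m^3 + 3.4176*m^2 - 0.2826*m - 24.3432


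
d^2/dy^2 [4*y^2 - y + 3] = 8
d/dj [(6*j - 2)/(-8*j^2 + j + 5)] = 16*(3*j^2 - 2*j + 2)/(64*j^4 - 16*j^3 - 79*j^2 + 10*j + 25)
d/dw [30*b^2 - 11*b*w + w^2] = -11*b + 2*w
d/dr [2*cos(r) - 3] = -2*sin(r)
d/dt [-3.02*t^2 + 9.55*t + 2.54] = 9.55 - 6.04*t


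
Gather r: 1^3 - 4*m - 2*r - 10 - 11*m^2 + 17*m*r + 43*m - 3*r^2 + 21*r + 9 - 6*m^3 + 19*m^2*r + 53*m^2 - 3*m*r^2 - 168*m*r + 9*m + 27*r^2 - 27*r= -6*m^3 + 42*m^2 + 48*m + r^2*(24 - 3*m) + r*(19*m^2 - 151*m - 8)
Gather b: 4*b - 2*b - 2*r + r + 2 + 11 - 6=2*b - r + 7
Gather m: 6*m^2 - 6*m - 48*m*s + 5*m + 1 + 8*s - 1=6*m^2 + m*(-48*s - 1) + 8*s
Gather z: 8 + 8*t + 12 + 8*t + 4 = 16*t + 24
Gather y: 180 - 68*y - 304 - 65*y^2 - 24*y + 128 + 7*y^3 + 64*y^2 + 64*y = 7*y^3 - y^2 - 28*y + 4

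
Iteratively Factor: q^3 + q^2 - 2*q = (q + 2)*(q^2 - q) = (q - 1)*(q + 2)*(q)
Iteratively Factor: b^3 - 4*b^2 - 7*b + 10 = (b - 5)*(b^2 + b - 2) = (b - 5)*(b + 2)*(b - 1)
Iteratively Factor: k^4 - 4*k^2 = (k + 2)*(k^3 - 2*k^2) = k*(k + 2)*(k^2 - 2*k) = k*(k - 2)*(k + 2)*(k)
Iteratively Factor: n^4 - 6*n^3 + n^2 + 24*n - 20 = (n + 2)*(n^3 - 8*n^2 + 17*n - 10) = (n - 1)*(n + 2)*(n^2 - 7*n + 10) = (n - 5)*(n - 1)*(n + 2)*(n - 2)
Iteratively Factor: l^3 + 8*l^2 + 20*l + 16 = (l + 2)*(l^2 + 6*l + 8) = (l + 2)^2*(l + 4)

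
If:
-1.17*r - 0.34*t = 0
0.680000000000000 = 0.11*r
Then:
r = 6.18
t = -21.27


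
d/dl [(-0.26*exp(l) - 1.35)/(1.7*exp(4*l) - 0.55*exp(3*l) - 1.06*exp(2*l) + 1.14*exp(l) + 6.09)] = (1.326*exp(4*l) + 8.894*exp(3*l) - 2.5031*exp(2*l) - 2.862*exp(l) - 0.0444)*exp(l)/(2.89*exp(8*l) - 1.87*exp(7*l) - 3.3015*exp(6*l) + 5.042*exp(5*l) + 20.5756*exp(4*l) - 9.1158*exp(3*l) - 11.6112*exp(2*l) + 13.8852*exp(l) + 37.0881)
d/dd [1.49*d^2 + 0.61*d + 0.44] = 2.98*d + 0.61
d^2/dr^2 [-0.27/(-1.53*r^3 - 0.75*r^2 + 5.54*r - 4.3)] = (-(2.4786*r + 0.405)*(1.53*r^3 + 0.75*r^2 - 5.54*r + 4.3) + 0.27*(4.59*r^2 + 1.5*r - 5.54)*(9.18*r^2 + 3.0*r - 11.08))/(1.53*r^3 + 0.75*r^2 - 5.54*r + 4.3)^3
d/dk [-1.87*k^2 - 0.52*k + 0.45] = -3.74*k - 0.52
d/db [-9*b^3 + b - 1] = 1 - 27*b^2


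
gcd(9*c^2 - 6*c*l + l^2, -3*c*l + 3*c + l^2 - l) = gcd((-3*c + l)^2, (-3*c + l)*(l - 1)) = 3*c - l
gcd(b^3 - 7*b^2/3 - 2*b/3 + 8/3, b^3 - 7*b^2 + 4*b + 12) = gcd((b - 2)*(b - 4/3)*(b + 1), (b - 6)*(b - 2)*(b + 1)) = b^2 - b - 2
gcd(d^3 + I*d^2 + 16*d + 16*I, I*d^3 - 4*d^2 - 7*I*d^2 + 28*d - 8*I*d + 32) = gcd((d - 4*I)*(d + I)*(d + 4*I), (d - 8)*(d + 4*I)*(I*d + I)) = d + 4*I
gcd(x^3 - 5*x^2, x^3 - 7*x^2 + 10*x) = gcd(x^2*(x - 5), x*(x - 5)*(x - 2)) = x^2 - 5*x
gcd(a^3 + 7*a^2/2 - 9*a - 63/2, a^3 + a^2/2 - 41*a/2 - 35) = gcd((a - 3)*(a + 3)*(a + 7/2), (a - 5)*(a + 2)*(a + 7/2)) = a + 7/2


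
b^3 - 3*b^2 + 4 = (b - 2)^2*(b + 1)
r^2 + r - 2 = (r - 1)*(r + 2)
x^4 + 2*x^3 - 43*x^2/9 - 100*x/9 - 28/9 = (x - 7/3)*(x + 1/3)*(x + 2)^2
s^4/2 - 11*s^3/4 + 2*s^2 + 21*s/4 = s*(s/2 + 1/2)*(s - 7/2)*(s - 3)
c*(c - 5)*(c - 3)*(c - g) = c^4 - c^3*g - 8*c^3 + 8*c^2*g + 15*c^2 - 15*c*g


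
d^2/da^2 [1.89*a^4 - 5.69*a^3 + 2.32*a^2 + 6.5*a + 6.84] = 22.68*a^2 - 34.14*a + 4.64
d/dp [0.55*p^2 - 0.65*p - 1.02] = 1.1*p - 0.65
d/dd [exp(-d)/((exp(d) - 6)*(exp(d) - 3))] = 3*(-exp(2*d) + 6*exp(d) - 6)*exp(-d)/(exp(4*d) - 18*exp(3*d) + 117*exp(2*d) - 324*exp(d) + 324)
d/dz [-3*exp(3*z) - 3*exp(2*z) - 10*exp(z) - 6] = (-9*exp(2*z) - 6*exp(z) - 10)*exp(z)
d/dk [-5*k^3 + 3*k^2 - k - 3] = -15*k^2 + 6*k - 1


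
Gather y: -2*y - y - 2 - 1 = -3*y - 3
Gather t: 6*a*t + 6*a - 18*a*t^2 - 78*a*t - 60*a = -18*a*t^2 - 72*a*t - 54*a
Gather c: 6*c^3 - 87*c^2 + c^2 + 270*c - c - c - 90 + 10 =6*c^3 - 86*c^2 + 268*c - 80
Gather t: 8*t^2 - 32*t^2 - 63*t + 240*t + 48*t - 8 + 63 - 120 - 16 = -24*t^2 + 225*t - 81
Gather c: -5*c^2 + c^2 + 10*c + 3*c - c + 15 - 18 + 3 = -4*c^2 + 12*c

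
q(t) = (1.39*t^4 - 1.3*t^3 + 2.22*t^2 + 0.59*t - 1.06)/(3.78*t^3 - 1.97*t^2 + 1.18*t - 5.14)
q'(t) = (-11.34*t^2 + 3.94*t - 1.18)*(1.39*t^4 - 1.3*t^3 + 2.22*t^2 + 0.59*t - 1.06)/(3.78*t^3 - 1.97*t^2 + 1.18*t - 5.14)^2 + (5.56*t^3 - 3.9*t^2 + 4.44*t + 0.59)/(3.78*t^3 - 1.97*t^2 + 1.18*t - 5.14)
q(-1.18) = -0.40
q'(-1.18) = 0.68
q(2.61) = 1.10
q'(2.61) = 0.18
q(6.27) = 2.24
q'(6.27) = 0.35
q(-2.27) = -0.98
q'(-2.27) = 0.44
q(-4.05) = -1.68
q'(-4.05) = 0.37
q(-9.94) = -3.84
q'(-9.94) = 0.37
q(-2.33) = -1.01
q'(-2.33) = 0.43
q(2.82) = 1.14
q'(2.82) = 0.22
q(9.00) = 3.21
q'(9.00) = 0.36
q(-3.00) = -1.28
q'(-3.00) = 0.39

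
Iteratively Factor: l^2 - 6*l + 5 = (l - 5)*(l - 1)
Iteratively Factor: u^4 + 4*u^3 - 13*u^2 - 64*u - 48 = (u + 3)*(u^3 + u^2 - 16*u - 16) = (u + 3)*(u + 4)*(u^2 - 3*u - 4) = (u + 1)*(u + 3)*(u + 4)*(u - 4)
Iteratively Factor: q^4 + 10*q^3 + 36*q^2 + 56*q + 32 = (q + 2)*(q^3 + 8*q^2 + 20*q + 16) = (q + 2)^2*(q^2 + 6*q + 8) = (q + 2)^2*(q + 4)*(q + 2)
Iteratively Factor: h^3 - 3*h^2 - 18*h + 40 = (h + 4)*(h^2 - 7*h + 10) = (h - 5)*(h + 4)*(h - 2)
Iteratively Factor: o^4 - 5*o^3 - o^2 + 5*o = (o + 1)*(o^3 - 6*o^2 + 5*o) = (o - 5)*(o + 1)*(o^2 - o) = (o - 5)*(o - 1)*(o + 1)*(o)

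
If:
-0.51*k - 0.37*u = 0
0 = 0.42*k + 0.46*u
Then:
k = 0.00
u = 0.00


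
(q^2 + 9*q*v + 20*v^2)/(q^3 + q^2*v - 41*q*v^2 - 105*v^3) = (q + 4*v)/(q^2 - 4*q*v - 21*v^2)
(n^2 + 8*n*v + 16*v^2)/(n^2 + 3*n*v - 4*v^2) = (-n - 4*v)/(-n + v)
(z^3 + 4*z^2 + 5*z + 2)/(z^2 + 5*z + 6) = (z^2 + 2*z + 1)/(z + 3)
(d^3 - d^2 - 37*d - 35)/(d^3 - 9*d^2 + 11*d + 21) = (d + 5)/(d - 3)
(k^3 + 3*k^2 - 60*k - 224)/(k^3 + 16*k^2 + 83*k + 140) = (k - 8)/(k + 5)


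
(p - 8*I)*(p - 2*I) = p^2 - 10*I*p - 16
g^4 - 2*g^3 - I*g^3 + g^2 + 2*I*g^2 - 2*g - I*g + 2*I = (g - 2)*(g - I)^2*(g + I)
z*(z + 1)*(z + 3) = z^3 + 4*z^2 + 3*z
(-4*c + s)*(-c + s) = 4*c^2 - 5*c*s + s^2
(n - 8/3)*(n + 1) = n^2 - 5*n/3 - 8/3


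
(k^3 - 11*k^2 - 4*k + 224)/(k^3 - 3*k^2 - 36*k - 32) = (k - 7)/(k + 1)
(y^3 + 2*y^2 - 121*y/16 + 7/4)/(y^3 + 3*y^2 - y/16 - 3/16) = (4*y^2 + 9*y - 28)/(4*y^2 + 13*y + 3)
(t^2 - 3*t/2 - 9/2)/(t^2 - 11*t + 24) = (t + 3/2)/(t - 8)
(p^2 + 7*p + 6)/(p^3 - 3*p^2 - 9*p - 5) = (p + 6)/(p^2 - 4*p - 5)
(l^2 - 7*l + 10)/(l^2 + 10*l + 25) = (l^2 - 7*l + 10)/(l^2 + 10*l + 25)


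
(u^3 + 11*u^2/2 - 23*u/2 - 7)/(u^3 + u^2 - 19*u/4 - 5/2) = 2*(u + 7)/(2*u + 5)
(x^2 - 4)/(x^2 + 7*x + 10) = (x - 2)/(x + 5)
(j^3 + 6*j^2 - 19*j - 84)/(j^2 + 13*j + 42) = (j^2 - j - 12)/(j + 6)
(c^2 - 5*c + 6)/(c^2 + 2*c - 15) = (c - 2)/(c + 5)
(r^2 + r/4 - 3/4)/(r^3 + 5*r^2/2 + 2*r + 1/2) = (4*r - 3)/(2*(2*r^2 + 3*r + 1))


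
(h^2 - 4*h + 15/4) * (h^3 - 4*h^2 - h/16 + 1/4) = h^5 - 8*h^4 + 315*h^3/16 - 29*h^2/2 - 79*h/64 + 15/16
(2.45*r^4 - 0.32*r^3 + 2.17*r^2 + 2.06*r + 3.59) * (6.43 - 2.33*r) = -5.7085*r^5 + 16.4991*r^4 - 7.1137*r^3 + 9.1533*r^2 + 4.8811*r + 23.0837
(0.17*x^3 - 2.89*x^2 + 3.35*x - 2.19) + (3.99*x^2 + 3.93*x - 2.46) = 0.17*x^3 + 1.1*x^2 + 7.28*x - 4.65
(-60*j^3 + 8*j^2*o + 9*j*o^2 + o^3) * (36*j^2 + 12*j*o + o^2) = -2160*j^5 - 432*j^4*o + 360*j^3*o^2 + 152*j^2*o^3 + 21*j*o^4 + o^5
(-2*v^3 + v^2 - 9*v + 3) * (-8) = 16*v^3 - 8*v^2 + 72*v - 24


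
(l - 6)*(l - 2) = l^2 - 8*l + 12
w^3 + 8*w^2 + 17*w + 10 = (w + 1)*(w + 2)*(w + 5)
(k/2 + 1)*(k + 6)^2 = k^3/2 + 7*k^2 + 30*k + 36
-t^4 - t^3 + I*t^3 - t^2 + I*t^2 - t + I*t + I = (t - I)*(t + I)*(I*t + 1)*(I*t + I)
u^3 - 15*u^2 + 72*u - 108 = (u - 6)^2*(u - 3)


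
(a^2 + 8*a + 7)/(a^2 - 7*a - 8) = (a + 7)/(a - 8)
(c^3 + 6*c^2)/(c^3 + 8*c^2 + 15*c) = c*(c + 6)/(c^2 + 8*c + 15)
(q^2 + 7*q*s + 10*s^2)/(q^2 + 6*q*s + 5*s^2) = (q + 2*s)/(q + s)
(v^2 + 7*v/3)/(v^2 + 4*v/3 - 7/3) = v/(v - 1)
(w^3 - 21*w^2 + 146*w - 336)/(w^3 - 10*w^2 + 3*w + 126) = (w - 8)/(w + 3)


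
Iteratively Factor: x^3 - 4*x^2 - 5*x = (x)*(x^2 - 4*x - 5) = x*(x + 1)*(x - 5)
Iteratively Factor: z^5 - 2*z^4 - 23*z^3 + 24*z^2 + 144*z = (z + 3)*(z^4 - 5*z^3 - 8*z^2 + 48*z) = (z - 4)*(z + 3)*(z^3 - z^2 - 12*z) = z*(z - 4)*(z + 3)*(z^2 - z - 12) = z*(z - 4)^2*(z + 3)*(z + 3)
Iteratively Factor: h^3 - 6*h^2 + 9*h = (h - 3)*(h^2 - 3*h) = h*(h - 3)*(h - 3)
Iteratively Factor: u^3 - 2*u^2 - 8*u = (u + 2)*(u^2 - 4*u) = (u - 4)*(u + 2)*(u)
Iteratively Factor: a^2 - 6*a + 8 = (a - 2)*(a - 4)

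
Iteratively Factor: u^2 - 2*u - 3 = (u + 1)*(u - 3)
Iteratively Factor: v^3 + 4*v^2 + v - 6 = (v + 3)*(v^2 + v - 2) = (v - 1)*(v + 3)*(v + 2)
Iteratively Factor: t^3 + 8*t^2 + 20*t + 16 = (t + 4)*(t^2 + 4*t + 4) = (t + 2)*(t + 4)*(t + 2)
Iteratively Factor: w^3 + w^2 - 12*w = (w - 3)*(w^2 + 4*w) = w*(w - 3)*(w + 4)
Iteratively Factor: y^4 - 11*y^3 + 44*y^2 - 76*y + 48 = (y - 4)*(y^3 - 7*y^2 + 16*y - 12) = (y - 4)*(y - 3)*(y^2 - 4*y + 4) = (y - 4)*(y - 3)*(y - 2)*(y - 2)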